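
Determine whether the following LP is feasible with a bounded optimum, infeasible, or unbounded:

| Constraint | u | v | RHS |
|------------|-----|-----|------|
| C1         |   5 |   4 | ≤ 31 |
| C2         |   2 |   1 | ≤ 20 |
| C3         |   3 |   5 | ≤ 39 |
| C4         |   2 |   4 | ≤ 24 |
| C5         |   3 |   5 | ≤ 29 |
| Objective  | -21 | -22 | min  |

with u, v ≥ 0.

Feasible with a bounded optimal solution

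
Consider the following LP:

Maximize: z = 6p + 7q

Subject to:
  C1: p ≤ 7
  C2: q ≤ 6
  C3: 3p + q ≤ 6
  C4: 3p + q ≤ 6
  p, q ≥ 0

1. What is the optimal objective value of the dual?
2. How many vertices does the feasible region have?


1. 42
2. 3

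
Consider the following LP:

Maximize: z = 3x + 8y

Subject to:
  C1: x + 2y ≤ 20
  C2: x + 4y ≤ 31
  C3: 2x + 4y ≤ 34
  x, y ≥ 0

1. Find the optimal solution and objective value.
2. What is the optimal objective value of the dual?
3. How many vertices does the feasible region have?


1. x = 3, y = 7, z = 65
2. 65
3. 4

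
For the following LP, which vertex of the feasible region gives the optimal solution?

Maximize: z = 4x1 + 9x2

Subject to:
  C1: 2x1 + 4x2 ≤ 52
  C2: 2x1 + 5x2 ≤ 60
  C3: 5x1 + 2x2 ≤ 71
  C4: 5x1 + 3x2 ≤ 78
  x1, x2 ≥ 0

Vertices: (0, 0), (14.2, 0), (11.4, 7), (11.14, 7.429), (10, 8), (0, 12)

Evaluate the objective at each vertex of the feasible region:
  z(0, 0) = 0
  z(14.2, 0) = 56.8
  z(11.4, 7) = 108.6
  z(11.14, 7.429) = 111.4
  z(10, 8) = 112  ←
  z(0, 12) = 108
The maximum is at x1 = 10, x2 = 8.

(10, 8)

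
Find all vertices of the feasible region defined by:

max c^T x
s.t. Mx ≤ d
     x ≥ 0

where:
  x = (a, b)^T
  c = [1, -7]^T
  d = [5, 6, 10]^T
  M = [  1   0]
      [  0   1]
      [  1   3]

(0, 0), (5, 0), (5, 1.667), (0, 3.333)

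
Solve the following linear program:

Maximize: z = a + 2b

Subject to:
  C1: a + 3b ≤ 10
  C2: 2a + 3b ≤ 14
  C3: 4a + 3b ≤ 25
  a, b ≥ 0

Evaluate the objective at each vertex of the feasible region:
  z(0, 0) = 0
  z(6.25, 0) = 6.25
  z(5.5, 1) = 7.5
  z(4, 2) = 8  ←
  z(0, 3.333) = 6.667
The maximum is at a = 4, b = 2.

a = 4, b = 2, z = 8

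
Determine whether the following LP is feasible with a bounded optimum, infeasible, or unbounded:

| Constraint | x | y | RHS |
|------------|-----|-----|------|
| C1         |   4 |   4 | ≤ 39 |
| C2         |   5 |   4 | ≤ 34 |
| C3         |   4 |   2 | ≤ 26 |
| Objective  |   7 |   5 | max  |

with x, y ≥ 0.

Feasible with a bounded optimal solution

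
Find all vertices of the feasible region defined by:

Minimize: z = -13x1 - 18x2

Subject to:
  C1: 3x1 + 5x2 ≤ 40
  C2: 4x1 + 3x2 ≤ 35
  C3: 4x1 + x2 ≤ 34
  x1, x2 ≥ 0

(0, 0), (8.5, 0), (8.375, 0.5), (5, 5), (0, 8)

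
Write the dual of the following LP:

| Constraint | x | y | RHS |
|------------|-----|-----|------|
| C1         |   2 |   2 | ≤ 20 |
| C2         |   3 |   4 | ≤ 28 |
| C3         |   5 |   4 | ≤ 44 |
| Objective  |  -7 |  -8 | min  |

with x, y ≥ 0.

Primal min cᵀx s.t. Ax ≤ b, x ≥ 0  →  Dual max −bᵀy s.t. Aᵀy ≥ −c, y ≥ 0.

Maximize: z = -20y1 - 28y2 - 44y3

Subject to:
  2y1 + 3y2 + 5y3 ≥ 7
  2y1 + 4y2 + 4y3 ≥ 8
  y1, y2, y3 ≥ 0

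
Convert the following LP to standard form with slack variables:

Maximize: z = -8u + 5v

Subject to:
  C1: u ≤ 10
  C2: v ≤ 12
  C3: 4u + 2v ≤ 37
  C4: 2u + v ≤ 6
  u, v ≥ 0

max z = -8u + 5v

s.t.
  u + s1 = 10
  v + s2 = 12
  4u + 2v + s3 = 37
  2u + v + s4 = 6
  u, v, s1, s2, s3, s4 ≥ 0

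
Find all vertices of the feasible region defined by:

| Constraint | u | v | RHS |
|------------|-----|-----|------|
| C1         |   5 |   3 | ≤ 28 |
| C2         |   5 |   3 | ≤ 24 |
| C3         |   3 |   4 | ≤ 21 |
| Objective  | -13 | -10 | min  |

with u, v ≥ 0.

(0, 0), (4.8, 0), (3, 3), (0, 5.25)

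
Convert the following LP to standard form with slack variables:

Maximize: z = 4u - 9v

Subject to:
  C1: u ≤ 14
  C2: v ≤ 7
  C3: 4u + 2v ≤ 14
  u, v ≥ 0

max z = 4u - 9v

s.t.
  u + s1 = 14
  v + s2 = 7
  4u + 2v + s3 = 14
  u, v, s1, s2, s3 ≥ 0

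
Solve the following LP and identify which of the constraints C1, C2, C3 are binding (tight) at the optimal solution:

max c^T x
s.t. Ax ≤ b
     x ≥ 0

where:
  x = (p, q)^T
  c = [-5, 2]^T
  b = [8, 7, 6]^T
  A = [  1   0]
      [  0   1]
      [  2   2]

At p = 0, q = 3, compute slack b - a·x for each constraint:
  C1: 8 − 0 = 8  (slack)
  C2: 7 − 3 = 4  (slack)
  C3: 6 − 6 = 0  (binding)

Optimal: p = 0, q = 3
Binding: C3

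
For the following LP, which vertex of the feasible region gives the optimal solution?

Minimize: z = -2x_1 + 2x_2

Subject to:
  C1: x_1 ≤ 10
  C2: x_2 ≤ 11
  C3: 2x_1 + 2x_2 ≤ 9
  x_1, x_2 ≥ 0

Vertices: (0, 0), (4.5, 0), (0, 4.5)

Evaluate the objective at each vertex of the feasible region:
  z(0, 0) = 0
  z(4.5, 0) = -9  ←
  z(0, 4.5) = 9
The minimum is at x_1 = 4.5, x_2 = 0.

(4.5, 0)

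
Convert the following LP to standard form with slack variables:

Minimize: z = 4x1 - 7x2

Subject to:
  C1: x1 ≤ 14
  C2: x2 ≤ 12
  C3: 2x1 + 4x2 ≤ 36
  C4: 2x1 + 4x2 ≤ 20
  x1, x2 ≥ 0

min z = 4x1 - 7x2

s.t.
  x1 + s1 = 14
  x2 + s2 = 12
  2x1 + 4x2 + s3 = 36
  2x1 + 4x2 + s4 = 20
  x1, x2, s1, s2, s3, s4 ≥ 0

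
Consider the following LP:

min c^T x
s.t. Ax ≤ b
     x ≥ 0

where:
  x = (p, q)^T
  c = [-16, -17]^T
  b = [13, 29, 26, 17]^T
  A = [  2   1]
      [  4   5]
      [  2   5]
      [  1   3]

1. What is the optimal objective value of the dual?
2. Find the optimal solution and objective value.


1. -113
2. p = 6, q = 1, z = -113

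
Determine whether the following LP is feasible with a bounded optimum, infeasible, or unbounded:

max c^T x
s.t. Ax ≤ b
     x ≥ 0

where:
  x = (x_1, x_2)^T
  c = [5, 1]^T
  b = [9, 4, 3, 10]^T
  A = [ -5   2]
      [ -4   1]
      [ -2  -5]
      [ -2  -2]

Unbounded (objective can increase without bound)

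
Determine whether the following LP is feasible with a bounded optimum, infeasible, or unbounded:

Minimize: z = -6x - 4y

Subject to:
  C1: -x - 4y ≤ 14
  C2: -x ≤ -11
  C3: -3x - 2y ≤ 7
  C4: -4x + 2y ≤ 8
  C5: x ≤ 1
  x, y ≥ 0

Infeasible (no feasible solution exists)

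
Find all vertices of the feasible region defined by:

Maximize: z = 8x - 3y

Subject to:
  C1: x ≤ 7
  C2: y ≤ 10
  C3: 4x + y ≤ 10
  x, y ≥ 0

(0, 0), (2.5, 0), (0, 10)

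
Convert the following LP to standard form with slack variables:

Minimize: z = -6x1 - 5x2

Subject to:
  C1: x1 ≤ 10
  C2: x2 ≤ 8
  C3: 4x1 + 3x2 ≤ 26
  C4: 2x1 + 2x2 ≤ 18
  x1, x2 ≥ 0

min z = -6x1 - 5x2

s.t.
  x1 + s1 = 10
  x2 + s2 = 8
  4x1 + 3x2 + s3 = 26
  2x1 + 2x2 + s4 = 18
  x1, x2, s1, s2, s3, s4 ≥ 0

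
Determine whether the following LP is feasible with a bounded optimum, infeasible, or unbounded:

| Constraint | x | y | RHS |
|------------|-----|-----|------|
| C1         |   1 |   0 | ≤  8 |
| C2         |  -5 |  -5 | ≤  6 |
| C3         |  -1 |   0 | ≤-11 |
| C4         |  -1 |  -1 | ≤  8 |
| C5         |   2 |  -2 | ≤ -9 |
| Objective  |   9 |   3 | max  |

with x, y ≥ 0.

Infeasible (no feasible solution exists)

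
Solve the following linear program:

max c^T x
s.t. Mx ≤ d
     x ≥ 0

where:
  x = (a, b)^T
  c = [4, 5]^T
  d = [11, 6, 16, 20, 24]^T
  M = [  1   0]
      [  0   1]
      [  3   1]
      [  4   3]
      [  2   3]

Evaluate the objective at each vertex of the feasible region:
  z(0, 0) = 0
  z(5, 0) = 20
  z(0.5, 6) = 32  ←
  z(0, 6) = 30
The maximum is at a = 0.5, b = 6.

a = 0.5, b = 6, z = 32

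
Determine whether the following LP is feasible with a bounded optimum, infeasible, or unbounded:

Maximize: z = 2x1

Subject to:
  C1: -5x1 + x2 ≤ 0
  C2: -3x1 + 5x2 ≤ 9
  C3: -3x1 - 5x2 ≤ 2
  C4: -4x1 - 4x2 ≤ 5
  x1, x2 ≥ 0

Unbounded (objective can increase without bound)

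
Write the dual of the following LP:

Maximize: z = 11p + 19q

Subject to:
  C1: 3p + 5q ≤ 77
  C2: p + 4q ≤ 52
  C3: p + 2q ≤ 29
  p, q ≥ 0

Primal max cᵀx s.t. Ax ≤ b, x ≥ 0  →  Dual min bᵀy s.t. Aᵀy ≥ c, y ≥ 0.

Minimize: z = 77y1 + 52y2 + 29y3

Subject to:
  3y1 + y2 + y3 ≥ 11
  5y1 + 4y2 + 2y3 ≥ 19
  y1, y2, y3 ≥ 0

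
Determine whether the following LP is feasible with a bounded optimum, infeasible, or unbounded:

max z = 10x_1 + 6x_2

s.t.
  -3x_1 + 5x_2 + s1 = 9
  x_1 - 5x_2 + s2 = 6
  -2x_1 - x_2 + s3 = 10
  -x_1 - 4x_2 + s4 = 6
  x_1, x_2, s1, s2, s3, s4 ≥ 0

Unbounded (objective can increase without bound)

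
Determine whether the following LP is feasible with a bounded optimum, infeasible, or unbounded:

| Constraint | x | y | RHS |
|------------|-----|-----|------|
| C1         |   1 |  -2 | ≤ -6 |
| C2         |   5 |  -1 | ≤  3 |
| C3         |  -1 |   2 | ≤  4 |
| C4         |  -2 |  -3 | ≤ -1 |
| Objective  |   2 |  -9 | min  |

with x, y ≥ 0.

Infeasible (no feasible solution exists)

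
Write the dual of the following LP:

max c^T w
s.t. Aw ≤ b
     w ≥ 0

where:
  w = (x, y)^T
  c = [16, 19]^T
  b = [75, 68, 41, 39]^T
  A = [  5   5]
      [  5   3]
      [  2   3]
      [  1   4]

Primal max cᵀx s.t. Ax ≤ b, x ≥ 0  →  Dual min bᵀy s.t. Aᵀy ≥ c, y ≥ 0.

Minimize: z = 75y1 + 68y2 + 41y3 + 39y4

Subject to:
  5y1 + 5y2 + 2y3 + y4 ≥ 16
  5y1 + 3y2 + 3y3 + 4y4 ≥ 19
  y1, y2, y3, y4 ≥ 0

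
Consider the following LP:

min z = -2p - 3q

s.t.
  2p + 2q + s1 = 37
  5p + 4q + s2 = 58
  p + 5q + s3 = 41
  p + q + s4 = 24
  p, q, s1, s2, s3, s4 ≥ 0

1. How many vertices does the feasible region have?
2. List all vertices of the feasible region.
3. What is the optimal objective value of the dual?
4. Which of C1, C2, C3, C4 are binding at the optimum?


1. 4
2. (0, 0), (11.6, 0), (6, 7), (0, 8.2)
3. -33
4. C2, C3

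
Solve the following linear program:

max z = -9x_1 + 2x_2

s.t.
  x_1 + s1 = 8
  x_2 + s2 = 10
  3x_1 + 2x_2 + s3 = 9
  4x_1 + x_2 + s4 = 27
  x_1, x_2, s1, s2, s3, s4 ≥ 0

Evaluate the objective at each vertex of the feasible region:
  z(0, 0) = 0
  z(3, 0) = -27
  z(0, 4.5) = 9  ←
The maximum is at x_1 = 0, x_2 = 4.5.

x_1 = 0, x_2 = 4.5, z = 9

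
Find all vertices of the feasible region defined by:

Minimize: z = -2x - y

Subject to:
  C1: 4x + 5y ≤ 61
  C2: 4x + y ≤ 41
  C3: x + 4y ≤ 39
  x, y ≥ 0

(0, 0), (10.25, 0), (9, 5), (4.455, 8.636), (0, 9.75)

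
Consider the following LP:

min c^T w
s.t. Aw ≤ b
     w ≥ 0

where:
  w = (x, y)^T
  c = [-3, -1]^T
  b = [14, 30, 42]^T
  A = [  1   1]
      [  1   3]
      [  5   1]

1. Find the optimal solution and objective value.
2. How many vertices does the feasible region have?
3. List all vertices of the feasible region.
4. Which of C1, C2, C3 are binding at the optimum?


1. x = 7, y = 7, z = -28
2. 5
3. (0, 0), (8.4, 0), (7, 7), (6, 8), (0, 10)
4. C1, C3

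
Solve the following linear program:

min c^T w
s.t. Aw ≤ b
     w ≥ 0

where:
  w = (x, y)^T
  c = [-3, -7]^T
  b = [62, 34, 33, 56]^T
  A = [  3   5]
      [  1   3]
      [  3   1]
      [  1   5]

Evaluate the objective at each vertex of the feasible region:
  z(0, 0) = 0
  z(11, 0) = -33
  z(8.583, 7.25) = -76.5
  z(4, 10) = -82  ←
  z(1, 11) = -80
  z(0, 11.2) = -78.4
The minimum is at x = 4, y = 10.

x = 4, y = 10, z = -82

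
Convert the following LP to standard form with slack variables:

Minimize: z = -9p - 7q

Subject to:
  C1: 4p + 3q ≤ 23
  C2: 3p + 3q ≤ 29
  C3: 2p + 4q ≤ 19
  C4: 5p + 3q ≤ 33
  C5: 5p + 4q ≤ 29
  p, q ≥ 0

min z = -9p - 7q

s.t.
  4p + 3q + s1 = 23
  3p + 3q + s2 = 29
  2p + 4q + s3 = 19
  5p + 3q + s4 = 33
  5p + 4q + s5 = 29
  p, q, s1, s2, s3, s4, s5 ≥ 0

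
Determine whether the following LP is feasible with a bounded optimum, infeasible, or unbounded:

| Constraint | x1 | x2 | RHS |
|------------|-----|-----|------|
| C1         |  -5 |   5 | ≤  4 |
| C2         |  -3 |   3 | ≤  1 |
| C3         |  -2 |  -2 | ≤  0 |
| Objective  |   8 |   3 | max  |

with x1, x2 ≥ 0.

Unbounded (objective can increase without bound)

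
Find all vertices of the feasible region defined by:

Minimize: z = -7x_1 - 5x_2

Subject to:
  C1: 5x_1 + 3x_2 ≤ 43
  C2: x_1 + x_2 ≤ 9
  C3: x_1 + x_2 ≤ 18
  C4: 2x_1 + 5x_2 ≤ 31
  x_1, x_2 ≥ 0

(0, 0), (8.6, 0), (8, 1), (4.667, 4.333), (0, 6.2)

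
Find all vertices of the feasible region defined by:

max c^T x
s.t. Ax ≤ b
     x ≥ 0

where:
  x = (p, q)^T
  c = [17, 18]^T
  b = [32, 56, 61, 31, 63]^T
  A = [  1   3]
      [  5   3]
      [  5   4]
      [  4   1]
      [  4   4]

(0, 0), (7.75, 0), (5.727, 8.091), (5, 9), (0, 10.67)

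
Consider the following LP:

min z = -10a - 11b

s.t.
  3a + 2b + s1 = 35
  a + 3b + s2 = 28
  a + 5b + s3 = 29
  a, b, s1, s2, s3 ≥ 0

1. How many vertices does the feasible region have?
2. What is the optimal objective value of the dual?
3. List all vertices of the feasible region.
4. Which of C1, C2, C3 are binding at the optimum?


1. 4
2. -134
3. (0, 0), (11.67, 0), (9, 4), (0, 5.8)
4. C1, C3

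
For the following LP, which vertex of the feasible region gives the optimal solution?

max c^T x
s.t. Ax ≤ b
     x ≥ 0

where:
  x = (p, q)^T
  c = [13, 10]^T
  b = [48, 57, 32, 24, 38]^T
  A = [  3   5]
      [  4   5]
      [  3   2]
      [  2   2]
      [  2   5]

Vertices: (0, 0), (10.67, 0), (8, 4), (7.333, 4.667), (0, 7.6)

Evaluate the objective at each vertex of the feasible region:
  z(0, 0) = 0
  z(10.67, 0) = 138.7
  z(8, 4) = 144  ←
  z(7.333, 4.667) = 142
  z(0, 7.6) = 76
The maximum is at p = 8, q = 4.

(8, 4)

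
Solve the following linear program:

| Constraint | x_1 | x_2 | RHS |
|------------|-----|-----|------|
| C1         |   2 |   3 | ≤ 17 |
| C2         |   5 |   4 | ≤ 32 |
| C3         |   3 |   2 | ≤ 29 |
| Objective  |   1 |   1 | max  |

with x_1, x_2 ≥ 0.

Evaluate the objective at each vertex of the feasible region:
  z(0, 0) = 0
  z(6.4, 0) = 6.4
  z(4, 3) = 7  ←
  z(0, 5.667) = 5.667
The maximum is at x_1 = 4, x_2 = 3.

x_1 = 4, x_2 = 3, z = 7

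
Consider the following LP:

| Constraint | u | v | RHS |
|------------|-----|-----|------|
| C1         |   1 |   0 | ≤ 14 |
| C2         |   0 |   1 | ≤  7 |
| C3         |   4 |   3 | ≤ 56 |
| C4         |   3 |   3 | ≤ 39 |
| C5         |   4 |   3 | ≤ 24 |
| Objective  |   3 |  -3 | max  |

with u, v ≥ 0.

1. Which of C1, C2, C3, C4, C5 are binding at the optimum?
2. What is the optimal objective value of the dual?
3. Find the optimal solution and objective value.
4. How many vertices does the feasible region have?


1. C5
2. 18
3. u = 6, v = 0, z = 18
4. 4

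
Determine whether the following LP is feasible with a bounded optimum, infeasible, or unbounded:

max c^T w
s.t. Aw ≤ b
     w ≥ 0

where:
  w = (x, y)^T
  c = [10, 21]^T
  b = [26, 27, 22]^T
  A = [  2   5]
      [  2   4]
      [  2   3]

Feasible with a bounded optimal solution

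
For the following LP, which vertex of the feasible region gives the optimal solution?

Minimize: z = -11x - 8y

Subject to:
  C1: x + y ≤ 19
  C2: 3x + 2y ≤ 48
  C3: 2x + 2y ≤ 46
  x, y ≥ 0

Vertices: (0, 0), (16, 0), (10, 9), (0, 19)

Evaluate the objective at each vertex of the feasible region:
  z(0, 0) = 0
  z(16, 0) = -176
  z(10, 9) = -182  ←
  z(0, 19) = -152
The minimum is at x = 10, y = 9.

(10, 9)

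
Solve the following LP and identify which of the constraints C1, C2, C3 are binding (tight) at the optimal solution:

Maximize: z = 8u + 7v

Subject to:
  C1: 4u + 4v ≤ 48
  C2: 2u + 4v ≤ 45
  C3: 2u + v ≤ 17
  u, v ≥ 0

At u = 5, v = 7, compute slack b - a·x for each constraint:
  C1: 48 − 48 = 0  (binding)
  C2: 45 − 38 = 7  (slack)
  C3: 17 − 17 = 0  (binding)

Optimal: u = 5, v = 7
Binding: C1, C3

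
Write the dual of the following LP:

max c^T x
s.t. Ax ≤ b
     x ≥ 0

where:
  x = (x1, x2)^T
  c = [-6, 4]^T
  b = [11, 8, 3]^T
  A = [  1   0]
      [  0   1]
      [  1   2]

Primal max cᵀx s.t. Ax ≤ b, x ≥ 0  →  Dual min bᵀy s.t. Aᵀy ≥ c, y ≥ 0.

Minimize: z = 11y1 + 8y2 + 3y3

Subject to:
  y1 + y3 ≥ -6
  y2 + 2y3 ≥ 4
  y1, y2, y3 ≥ 0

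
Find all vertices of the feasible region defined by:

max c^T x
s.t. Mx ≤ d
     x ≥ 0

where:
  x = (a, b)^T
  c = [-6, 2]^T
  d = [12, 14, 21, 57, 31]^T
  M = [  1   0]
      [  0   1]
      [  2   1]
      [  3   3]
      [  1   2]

(0, 0), (10.5, 0), (3.667, 13.67), (3, 14), (0, 14)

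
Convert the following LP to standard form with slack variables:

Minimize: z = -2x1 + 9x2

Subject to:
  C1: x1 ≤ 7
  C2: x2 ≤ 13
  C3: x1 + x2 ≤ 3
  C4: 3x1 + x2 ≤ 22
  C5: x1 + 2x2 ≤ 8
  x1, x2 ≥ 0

min z = -2x1 + 9x2

s.t.
  x1 + s1 = 7
  x2 + s2 = 13
  x1 + x2 + s3 = 3
  3x1 + x2 + s4 = 22
  x1 + 2x2 + s5 = 8
  x1, x2, s1, s2, s3, s4, s5 ≥ 0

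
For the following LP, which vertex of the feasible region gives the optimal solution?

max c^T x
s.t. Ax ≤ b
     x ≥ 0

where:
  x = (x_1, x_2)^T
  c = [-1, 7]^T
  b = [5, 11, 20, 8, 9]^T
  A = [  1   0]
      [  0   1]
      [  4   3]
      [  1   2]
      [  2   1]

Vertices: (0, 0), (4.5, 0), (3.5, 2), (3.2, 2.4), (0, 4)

Evaluate the objective at each vertex of the feasible region:
  z(0, 0) = 0
  z(4.5, 0) = -4.5
  z(3.5, 2) = 10.5
  z(3.2, 2.4) = 13.6
  z(0, 4) = 28  ←
The maximum is at x_1 = 0, x_2 = 4.

(0, 4)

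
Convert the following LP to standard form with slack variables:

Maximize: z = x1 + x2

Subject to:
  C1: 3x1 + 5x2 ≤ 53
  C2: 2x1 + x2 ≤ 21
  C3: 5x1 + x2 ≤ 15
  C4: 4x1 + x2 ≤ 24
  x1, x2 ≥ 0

max z = x1 + x2

s.t.
  3x1 + 5x2 + s1 = 53
  2x1 + x2 + s2 = 21
  5x1 + x2 + s3 = 15
  4x1 + x2 + s4 = 24
  x1, x2, s1, s2, s3, s4 ≥ 0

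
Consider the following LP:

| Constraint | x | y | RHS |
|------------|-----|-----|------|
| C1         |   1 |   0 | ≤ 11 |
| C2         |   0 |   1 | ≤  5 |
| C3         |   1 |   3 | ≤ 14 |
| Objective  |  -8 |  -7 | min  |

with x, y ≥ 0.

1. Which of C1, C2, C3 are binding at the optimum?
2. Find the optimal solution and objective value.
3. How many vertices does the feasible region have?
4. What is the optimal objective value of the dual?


1. C1, C3
2. x = 11, y = 1, z = -95
3. 4
4. -95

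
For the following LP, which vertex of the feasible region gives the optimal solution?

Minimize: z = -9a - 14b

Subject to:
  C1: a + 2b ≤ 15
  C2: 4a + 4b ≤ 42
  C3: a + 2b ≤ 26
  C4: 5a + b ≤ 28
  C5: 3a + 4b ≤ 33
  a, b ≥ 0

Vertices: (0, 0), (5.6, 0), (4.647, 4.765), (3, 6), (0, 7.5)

Evaluate the objective at each vertex of the feasible region:
  z(0, 0) = 0
  z(5.6, 0) = -50.4
  z(4.647, 4.765) = -108.5
  z(3, 6) = -111  ←
  z(0, 7.5) = -105
The minimum is at a = 3, b = 6.

(3, 6)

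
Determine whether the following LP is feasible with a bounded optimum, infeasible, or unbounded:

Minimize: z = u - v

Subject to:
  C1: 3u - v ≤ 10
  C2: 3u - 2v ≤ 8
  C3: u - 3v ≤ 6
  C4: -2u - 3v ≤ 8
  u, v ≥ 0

Unbounded (objective can decrease without bound)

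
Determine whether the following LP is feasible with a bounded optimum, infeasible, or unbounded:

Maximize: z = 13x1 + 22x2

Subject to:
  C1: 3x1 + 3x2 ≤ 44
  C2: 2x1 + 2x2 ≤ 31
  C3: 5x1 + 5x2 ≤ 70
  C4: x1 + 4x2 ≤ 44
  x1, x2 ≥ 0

Feasible with a bounded optimal solution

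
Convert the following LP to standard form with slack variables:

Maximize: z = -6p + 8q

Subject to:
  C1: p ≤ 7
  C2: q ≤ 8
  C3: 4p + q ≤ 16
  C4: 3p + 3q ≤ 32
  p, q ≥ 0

max z = -6p + 8q

s.t.
  p + s1 = 7
  q + s2 = 8
  4p + q + s3 = 16
  3p + 3q + s4 = 32
  p, q, s1, s2, s3, s4 ≥ 0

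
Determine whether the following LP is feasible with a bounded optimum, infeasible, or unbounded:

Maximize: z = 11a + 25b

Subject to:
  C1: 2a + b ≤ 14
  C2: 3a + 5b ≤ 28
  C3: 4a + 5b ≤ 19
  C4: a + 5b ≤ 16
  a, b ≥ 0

Feasible with a bounded optimal solution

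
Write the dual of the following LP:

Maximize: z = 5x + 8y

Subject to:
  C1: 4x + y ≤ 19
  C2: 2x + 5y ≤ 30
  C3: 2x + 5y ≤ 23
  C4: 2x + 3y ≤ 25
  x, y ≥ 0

Primal max cᵀx s.t. Ax ≤ b, x ≥ 0  →  Dual min bᵀy s.t. Aᵀy ≥ c, y ≥ 0.

Minimize: z = 19y1 + 30y2 + 23y3 + 25y4

Subject to:
  4y1 + 2y2 + 2y3 + 2y4 ≥ 5
  y1 + 5y2 + 5y3 + 3y4 ≥ 8
  y1, y2, y3, y4 ≥ 0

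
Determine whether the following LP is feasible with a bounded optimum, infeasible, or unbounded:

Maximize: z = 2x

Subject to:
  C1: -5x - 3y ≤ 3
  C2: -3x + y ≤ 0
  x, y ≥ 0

Unbounded (objective can increase without bound)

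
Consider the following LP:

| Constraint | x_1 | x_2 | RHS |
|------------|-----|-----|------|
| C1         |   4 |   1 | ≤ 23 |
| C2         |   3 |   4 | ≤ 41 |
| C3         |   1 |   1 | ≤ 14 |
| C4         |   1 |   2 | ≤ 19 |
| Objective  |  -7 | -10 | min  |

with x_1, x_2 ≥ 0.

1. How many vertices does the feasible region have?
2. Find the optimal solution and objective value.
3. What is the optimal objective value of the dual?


1. 5
2. x_1 = 3, x_2 = 8, z = -101
3. -101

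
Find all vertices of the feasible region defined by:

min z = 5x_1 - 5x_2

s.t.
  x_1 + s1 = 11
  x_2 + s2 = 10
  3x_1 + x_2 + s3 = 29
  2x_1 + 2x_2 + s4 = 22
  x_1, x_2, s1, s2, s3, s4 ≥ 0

(0, 0), (9.667, 0), (9, 2), (1, 10), (0, 10)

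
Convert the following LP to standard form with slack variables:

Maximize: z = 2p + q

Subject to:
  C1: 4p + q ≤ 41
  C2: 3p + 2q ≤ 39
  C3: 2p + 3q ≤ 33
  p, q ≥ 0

max z = 2p + q

s.t.
  4p + q + s1 = 41
  3p + 2q + s2 = 39
  2p + 3q + s3 = 33
  p, q, s1, s2, s3 ≥ 0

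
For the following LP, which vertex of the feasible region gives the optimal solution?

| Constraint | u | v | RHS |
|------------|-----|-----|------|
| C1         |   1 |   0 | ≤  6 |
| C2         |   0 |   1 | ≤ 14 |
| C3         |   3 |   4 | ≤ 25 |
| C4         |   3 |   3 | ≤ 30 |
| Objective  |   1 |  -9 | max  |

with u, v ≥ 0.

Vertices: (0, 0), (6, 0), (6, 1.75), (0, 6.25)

Evaluate the objective at each vertex of the feasible region:
  z(0, 0) = 0
  z(6, 0) = 6  ←
  z(6, 1.75) = -9.75
  z(0, 6.25) = -56.25
The maximum is at u = 6, v = 0.

(6, 0)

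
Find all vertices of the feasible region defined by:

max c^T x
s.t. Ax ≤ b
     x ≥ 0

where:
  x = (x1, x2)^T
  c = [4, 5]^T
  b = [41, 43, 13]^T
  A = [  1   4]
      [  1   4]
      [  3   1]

(0, 0), (4.333, 0), (1, 10), (0, 10.25)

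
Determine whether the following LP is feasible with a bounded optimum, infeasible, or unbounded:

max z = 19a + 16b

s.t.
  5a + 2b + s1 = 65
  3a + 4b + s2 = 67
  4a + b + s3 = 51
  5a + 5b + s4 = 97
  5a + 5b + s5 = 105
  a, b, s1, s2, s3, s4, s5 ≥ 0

Feasible with a bounded optimal solution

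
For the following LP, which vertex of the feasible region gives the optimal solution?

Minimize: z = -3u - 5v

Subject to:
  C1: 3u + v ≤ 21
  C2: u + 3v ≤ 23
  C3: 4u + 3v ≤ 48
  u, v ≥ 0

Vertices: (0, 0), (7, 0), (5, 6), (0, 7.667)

Evaluate the objective at each vertex of the feasible region:
  z(0, 0) = 0
  z(7, 0) = -21
  z(5, 6) = -45  ←
  z(0, 7.667) = -38.33
The minimum is at u = 5, v = 6.

(5, 6)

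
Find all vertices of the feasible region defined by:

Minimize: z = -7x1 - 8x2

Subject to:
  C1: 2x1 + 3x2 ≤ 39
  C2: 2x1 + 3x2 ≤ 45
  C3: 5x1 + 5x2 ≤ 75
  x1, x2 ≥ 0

(0, 0), (15, 0), (6, 9), (0, 13)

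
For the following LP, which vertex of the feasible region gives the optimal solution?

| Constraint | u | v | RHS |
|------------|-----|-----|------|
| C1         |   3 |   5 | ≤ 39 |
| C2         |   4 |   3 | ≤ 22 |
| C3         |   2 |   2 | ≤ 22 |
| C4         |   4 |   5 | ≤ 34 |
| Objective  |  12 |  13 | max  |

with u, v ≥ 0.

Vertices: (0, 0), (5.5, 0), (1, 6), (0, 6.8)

Evaluate the objective at each vertex of the feasible region:
  z(0, 0) = 0
  z(5.5, 0) = 66
  z(1, 6) = 90  ←
  z(0, 6.8) = 88.4
The maximum is at u = 1, v = 6.

(1, 6)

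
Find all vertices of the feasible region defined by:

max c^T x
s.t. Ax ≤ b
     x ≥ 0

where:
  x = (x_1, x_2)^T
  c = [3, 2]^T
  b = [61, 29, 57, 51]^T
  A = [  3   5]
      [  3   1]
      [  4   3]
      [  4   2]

(0, 0), (9.667, 0), (7, 8), (0, 12.2)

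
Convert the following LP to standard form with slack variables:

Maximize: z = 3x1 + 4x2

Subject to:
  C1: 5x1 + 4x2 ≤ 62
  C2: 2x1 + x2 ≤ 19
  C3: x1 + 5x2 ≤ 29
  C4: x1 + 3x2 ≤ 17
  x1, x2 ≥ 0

max z = 3x1 + 4x2

s.t.
  5x1 + 4x2 + s1 = 62
  2x1 + x2 + s2 = 19
  x1 + 5x2 + s3 = 29
  x1 + 3x2 + s4 = 17
  x1, x2, s1, s2, s3, s4 ≥ 0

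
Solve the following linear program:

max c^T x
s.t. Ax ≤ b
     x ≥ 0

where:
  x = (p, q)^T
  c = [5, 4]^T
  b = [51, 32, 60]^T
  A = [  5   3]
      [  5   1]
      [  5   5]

Evaluate the objective at each vertex of the feasible region:
  z(0, 0) = 0
  z(6.4, 0) = 32
  z(5, 7) = 53  ←
  z(0, 12) = 48
The maximum is at p = 5, q = 7.

p = 5, q = 7, z = 53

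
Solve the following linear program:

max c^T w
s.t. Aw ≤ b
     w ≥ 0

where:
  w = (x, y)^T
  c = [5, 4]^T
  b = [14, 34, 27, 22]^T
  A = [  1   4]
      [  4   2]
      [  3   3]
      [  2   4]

Evaluate the objective at each vertex of the feasible region:
  z(0, 0) = 0
  z(8.5, 0) = 42.5
  z(8, 1) = 44  ←
  z(7.333, 1.667) = 43.33
  z(0, 3.5) = 14
The maximum is at x = 8, y = 1.

x = 8, y = 1, z = 44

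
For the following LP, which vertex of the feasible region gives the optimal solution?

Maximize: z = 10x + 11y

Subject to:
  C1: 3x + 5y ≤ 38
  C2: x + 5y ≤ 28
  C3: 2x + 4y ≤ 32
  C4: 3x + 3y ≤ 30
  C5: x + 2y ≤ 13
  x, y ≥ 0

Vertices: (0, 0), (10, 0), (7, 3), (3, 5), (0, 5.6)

Evaluate the objective at each vertex of the feasible region:
  z(0, 0) = 0
  z(10, 0) = 100
  z(7, 3) = 103  ←
  z(3, 5) = 85
  z(0, 5.6) = 61.6
The maximum is at x = 7, y = 3.

(7, 3)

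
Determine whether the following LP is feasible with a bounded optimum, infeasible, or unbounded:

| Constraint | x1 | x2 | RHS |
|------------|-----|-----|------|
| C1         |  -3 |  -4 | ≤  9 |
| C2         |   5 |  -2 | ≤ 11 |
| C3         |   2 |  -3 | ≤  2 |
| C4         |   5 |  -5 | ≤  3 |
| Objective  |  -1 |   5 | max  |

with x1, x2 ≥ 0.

Unbounded (objective can increase without bound)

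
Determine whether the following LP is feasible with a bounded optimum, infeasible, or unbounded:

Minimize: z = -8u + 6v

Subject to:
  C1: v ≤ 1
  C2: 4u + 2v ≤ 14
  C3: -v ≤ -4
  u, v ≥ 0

Infeasible (no feasible solution exists)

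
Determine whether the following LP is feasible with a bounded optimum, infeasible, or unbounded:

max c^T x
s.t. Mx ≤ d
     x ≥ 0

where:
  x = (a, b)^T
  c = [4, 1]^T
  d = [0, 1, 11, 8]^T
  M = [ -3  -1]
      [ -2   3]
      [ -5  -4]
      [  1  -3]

Unbounded (objective can increase without bound)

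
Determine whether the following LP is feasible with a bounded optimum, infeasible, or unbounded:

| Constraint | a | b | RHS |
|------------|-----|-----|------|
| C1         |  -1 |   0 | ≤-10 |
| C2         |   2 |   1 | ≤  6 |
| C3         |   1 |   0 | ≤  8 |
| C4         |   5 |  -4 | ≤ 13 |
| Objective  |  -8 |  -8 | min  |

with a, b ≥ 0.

Infeasible (no feasible solution exists)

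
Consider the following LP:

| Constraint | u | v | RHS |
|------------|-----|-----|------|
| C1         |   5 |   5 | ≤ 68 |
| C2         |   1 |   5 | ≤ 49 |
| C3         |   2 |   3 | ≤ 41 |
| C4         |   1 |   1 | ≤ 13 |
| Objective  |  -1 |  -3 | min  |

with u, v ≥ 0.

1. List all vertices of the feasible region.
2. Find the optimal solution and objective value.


1. (0, 0), (13, 0), (4, 9), (0, 9.8)
2. u = 4, v = 9, z = -31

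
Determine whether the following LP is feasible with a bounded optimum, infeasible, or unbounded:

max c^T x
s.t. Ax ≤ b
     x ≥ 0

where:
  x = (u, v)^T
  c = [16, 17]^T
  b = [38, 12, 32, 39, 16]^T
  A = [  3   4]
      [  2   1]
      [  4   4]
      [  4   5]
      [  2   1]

Feasible with a bounded optimal solution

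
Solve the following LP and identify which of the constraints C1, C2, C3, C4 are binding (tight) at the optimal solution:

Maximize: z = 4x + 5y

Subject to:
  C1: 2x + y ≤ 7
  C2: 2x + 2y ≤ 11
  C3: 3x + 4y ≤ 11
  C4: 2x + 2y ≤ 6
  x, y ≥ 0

At x = 1, y = 2, compute slack b - a·x for each constraint:
  C1: 7 − 4 = 3  (slack)
  C2: 11 − 6 = 5  (slack)
  C3: 11 − 11 = 0  (binding)
  C4: 6 − 6 = 0  (binding)

Optimal: x = 1, y = 2
Binding: C3, C4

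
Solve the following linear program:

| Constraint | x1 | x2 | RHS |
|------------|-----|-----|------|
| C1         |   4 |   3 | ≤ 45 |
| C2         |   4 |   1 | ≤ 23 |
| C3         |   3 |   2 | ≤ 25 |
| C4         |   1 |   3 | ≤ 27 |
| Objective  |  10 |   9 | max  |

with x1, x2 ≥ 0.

Evaluate the objective at each vertex of the feasible region:
  z(0, 0) = 0
  z(5.75, 0) = 57.5
  z(4.2, 6.2) = 97.8
  z(3, 8) = 102  ←
  z(0, 9) = 81
The maximum is at x1 = 3, x2 = 8.

x1 = 3, x2 = 8, z = 102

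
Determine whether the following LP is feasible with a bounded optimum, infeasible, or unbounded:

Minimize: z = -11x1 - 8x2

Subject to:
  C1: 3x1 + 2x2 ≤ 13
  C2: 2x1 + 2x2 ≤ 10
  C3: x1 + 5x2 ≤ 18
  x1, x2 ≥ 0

Feasible with a bounded optimal solution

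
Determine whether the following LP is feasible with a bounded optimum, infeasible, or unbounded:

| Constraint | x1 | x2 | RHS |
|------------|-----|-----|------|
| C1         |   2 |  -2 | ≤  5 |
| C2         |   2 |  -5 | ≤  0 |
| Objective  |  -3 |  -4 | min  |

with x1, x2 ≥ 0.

Unbounded (objective can decrease without bound)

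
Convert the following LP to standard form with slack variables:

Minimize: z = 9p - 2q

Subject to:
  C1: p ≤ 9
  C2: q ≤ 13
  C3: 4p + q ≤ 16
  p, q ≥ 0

min z = 9p - 2q

s.t.
  p + s1 = 9
  q + s2 = 13
  4p + q + s3 = 16
  p, q, s1, s2, s3 ≥ 0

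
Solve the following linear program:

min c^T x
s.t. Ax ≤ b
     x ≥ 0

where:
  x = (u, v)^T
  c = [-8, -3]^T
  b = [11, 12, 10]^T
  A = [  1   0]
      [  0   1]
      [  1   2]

Evaluate the objective at each vertex of the feasible region:
  z(0, 0) = 0
  z(10, 0) = -80  ←
  z(0, 5) = -15
The minimum is at u = 10, v = 0.

u = 10, v = 0, z = -80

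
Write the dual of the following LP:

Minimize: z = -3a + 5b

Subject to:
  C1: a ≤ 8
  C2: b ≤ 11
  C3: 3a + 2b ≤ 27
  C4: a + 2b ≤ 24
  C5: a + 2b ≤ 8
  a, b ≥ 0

Primal min cᵀx s.t. Ax ≤ b, x ≥ 0  →  Dual max −bᵀy s.t. Aᵀy ≥ −c, y ≥ 0.

Maximize: z = -8y1 - 11y2 - 27y3 - 24y4 - 8y5

Subject to:
  y1 + 3y3 + y4 + y5 ≥ 3
  y2 + 2y3 + 2y4 + 2y5 ≥ -5
  y1, y2, y3, y4, y5 ≥ 0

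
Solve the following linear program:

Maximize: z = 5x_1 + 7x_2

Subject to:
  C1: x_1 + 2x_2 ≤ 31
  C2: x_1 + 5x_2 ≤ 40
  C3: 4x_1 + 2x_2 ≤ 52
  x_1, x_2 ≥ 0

Evaluate the objective at each vertex of the feasible region:
  z(0, 0) = 0
  z(13, 0) = 65
  z(10, 6) = 92  ←
  z(0, 8) = 56
The maximum is at x_1 = 10, x_2 = 6.

x_1 = 10, x_2 = 6, z = 92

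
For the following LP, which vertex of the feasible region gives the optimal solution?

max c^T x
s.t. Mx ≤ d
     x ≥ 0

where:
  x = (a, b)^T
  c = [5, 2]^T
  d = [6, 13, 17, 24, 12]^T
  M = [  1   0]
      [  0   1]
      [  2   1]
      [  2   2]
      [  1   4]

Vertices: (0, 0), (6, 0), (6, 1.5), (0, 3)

Evaluate the objective at each vertex of the feasible region:
  z(0, 0) = 0
  z(6, 0) = 30
  z(6, 1.5) = 33  ←
  z(0, 3) = 6
The maximum is at a = 6, b = 1.5.

(6, 1.5)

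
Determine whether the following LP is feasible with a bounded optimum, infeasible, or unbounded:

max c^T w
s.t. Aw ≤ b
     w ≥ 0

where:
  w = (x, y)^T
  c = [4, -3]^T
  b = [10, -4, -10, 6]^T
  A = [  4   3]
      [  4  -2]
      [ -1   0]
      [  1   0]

Infeasible (no feasible solution exists)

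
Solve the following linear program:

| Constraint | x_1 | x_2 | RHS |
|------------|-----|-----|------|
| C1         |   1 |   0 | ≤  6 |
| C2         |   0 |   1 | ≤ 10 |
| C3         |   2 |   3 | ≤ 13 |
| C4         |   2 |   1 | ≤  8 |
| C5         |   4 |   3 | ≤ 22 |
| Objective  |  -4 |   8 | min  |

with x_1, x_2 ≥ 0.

Evaluate the objective at each vertex of the feasible region:
  z(0, 0) = 0
  z(4, 0) = -16  ←
  z(2.75, 2.5) = 9
  z(0, 4.333) = 34.67
The minimum is at x_1 = 4, x_2 = 0.

x_1 = 4, x_2 = 0, z = -16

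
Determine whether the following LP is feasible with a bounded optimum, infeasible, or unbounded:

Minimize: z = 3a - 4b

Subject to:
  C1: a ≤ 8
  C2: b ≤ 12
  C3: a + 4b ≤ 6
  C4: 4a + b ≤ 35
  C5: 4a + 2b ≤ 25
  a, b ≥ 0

Feasible with a bounded optimal solution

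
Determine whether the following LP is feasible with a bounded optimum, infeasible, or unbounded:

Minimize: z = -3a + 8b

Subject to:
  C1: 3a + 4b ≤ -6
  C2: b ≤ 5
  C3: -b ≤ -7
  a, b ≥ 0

Infeasible (no feasible solution exists)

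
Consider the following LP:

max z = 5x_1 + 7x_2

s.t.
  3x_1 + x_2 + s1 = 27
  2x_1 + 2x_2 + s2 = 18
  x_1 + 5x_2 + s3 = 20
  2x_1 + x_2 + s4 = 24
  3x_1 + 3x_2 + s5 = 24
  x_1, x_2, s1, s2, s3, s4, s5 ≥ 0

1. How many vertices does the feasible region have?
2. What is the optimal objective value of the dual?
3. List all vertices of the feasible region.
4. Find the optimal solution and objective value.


1. 4
2. 46
3. (0, 0), (8, 0), (5, 3), (0, 4)
4. x_1 = 5, x_2 = 3, z = 46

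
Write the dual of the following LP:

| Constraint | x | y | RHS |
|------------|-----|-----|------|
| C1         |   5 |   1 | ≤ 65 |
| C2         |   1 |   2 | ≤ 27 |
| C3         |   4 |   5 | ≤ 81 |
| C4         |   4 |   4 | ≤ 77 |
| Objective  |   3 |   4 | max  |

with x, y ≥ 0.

Primal max cᵀx s.t. Ax ≤ b, x ≥ 0  →  Dual min bᵀy s.t. Aᵀy ≥ c, y ≥ 0.

Minimize: z = 65y1 + 27y2 + 81y3 + 77y4

Subject to:
  5y1 + y2 + 4y3 + 4y4 ≥ 3
  y1 + 2y2 + 5y3 + 4y4 ≥ 4
  y1, y2, y3, y4 ≥ 0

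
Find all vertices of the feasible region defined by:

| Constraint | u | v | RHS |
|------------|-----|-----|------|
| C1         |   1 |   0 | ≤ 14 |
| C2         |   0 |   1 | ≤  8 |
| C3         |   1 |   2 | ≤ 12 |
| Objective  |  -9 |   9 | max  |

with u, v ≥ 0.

(0, 0), (12, 0), (0, 6)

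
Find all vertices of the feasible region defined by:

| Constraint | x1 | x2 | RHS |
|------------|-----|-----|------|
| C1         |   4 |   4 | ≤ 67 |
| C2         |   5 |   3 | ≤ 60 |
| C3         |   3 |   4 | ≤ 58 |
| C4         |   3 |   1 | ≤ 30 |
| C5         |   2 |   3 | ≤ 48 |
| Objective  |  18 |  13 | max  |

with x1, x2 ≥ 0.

(0, 0), (10, 0), (7.5, 7.5), (6, 10), (0, 14.5)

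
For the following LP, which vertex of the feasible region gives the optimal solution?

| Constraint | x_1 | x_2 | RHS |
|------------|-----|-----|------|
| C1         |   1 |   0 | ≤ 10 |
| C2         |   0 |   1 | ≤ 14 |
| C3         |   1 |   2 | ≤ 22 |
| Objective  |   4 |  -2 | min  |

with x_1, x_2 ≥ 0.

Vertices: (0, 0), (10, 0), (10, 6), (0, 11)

Evaluate the objective at each vertex of the feasible region:
  z(0, 0) = 0
  z(10, 0) = 40
  z(10, 6) = 28
  z(0, 11) = -22  ←
The minimum is at x_1 = 0, x_2 = 11.

(0, 11)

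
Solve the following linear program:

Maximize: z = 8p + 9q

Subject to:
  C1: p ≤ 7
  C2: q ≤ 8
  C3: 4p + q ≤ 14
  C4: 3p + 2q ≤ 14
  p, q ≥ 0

Evaluate the objective at each vertex of the feasible region:
  z(0, 0) = 0
  z(3.5, 0) = 28
  z(2.8, 2.8) = 47.6
  z(0, 7) = 63  ←
The maximum is at p = 0, q = 7.

p = 0, q = 7, z = 63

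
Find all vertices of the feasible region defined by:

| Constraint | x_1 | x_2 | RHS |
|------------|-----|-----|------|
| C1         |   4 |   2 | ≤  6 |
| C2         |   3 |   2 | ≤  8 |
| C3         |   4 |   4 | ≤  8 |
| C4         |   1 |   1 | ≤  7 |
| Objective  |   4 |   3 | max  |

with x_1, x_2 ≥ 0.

(0, 0), (1.5, 0), (1, 1), (0, 2)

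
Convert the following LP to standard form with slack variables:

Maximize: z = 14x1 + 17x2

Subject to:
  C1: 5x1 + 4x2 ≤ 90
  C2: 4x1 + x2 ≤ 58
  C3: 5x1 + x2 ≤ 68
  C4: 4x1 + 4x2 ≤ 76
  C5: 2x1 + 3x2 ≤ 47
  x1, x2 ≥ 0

max z = 14x1 + 17x2

s.t.
  5x1 + 4x2 + s1 = 90
  4x1 + x2 + s2 = 58
  5x1 + x2 + s3 = 68
  4x1 + 4x2 + s4 = 76
  2x1 + 3x2 + s5 = 47
  x1, x2, s1, s2, s3, s4, s5 ≥ 0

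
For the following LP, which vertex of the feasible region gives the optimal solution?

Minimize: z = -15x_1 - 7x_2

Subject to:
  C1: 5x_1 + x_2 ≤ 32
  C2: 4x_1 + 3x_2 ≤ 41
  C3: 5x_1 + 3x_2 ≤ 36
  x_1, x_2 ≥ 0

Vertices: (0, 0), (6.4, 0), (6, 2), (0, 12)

Evaluate the objective at each vertex of the feasible region:
  z(0, 0) = 0
  z(6.4, 0) = -96
  z(6, 2) = -104  ←
  z(0, 12) = -84
The minimum is at x_1 = 6, x_2 = 2.

(6, 2)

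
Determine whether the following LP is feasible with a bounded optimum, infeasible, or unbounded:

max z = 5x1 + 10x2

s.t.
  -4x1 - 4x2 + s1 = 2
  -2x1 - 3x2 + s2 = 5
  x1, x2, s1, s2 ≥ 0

Unbounded (objective can increase without bound)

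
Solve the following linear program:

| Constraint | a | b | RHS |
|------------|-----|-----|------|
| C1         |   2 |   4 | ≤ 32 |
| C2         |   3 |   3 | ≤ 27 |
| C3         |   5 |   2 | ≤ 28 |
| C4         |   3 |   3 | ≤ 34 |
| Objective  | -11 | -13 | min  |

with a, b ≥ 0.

Evaluate the objective at each vertex of the feasible region:
  z(0, 0) = 0
  z(5.6, 0) = -61.6
  z(3.333, 5.667) = -110.3
  z(2, 7) = -113  ←
  z(0, 8) = -104
The minimum is at a = 2, b = 7.

a = 2, b = 7, z = -113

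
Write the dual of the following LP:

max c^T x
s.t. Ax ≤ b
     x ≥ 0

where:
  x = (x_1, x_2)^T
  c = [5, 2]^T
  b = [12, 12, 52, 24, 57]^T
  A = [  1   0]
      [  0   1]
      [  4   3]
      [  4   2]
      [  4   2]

Primal max cᵀx s.t. Ax ≤ b, x ≥ 0  →  Dual min bᵀy s.t. Aᵀy ≥ c, y ≥ 0.

Minimize: z = 12y1 + 12y2 + 52y3 + 24y4 + 57y5

Subject to:
  y1 + 4y3 + 4y4 + 4y5 ≥ 5
  y2 + 3y3 + 2y4 + 2y5 ≥ 2
  y1, y2, y3, y4, y5 ≥ 0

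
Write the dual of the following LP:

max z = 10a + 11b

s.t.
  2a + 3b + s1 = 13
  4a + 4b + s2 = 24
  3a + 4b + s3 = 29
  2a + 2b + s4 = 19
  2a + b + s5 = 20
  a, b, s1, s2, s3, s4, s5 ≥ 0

Primal max cᵀx s.t. Ax ≤ b, x ≥ 0  →  Dual min bᵀy s.t. Aᵀy ≥ c, y ≥ 0.

Minimize: z = 13y1 + 24y2 + 29y3 + 19y4 + 20y5

Subject to:
  2y1 + 4y2 + 3y3 + 2y4 + 2y5 ≥ 10
  3y1 + 4y2 + 4y3 + 2y4 + y5 ≥ 11
  y1, y2, y3, y4, y5 ≥ 0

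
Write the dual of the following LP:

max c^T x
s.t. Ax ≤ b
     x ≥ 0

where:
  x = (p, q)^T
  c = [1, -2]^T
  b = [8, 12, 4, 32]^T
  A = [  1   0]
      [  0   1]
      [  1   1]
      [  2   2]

Primal max cᵀx s.t. Ax ≤ b, x ≥ 0  →  Dual min bᵀy s.t. Aᵀy ≥ c, y ≥ 0.

Minimize: z = 8y1 + 12y2 + 4y3 + 32y4

Subject to:
  y1 + y3 + 2y4 ≥ 1
  y2 + y3 + 2y4 ≥ -2
  y1, y2, y3, y4 ≥ 0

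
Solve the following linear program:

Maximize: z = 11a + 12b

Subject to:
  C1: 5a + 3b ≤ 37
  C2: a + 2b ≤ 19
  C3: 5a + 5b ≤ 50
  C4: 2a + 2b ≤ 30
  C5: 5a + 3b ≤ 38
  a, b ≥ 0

Evaluate the objective at each vertex of the feasible region:
  z(0, 0) = 0
  z(7.4, 0) = 81.4
  z(3.5, 6.5) = 116.5
  z(1, 9) = 119  ←
  z(0, 9.5) = 114
The maximum is at a = 1, b = 9.

a = 1, b = 9, z = 119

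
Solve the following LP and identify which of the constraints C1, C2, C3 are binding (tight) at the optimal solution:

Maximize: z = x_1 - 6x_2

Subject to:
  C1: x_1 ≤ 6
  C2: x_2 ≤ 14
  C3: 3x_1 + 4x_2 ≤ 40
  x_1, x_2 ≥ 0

At x_1 = 6, x_2 = 0, compute slack b - a·x for each constraint:
  C1: 6 − 6 = 0  (binding)
  C2: 14 − 0 = 14  (slack)
  C3: 40 − 18 = 22  (slack)

Optimal: x_1 = 6, x_2 = 0
Binding: C1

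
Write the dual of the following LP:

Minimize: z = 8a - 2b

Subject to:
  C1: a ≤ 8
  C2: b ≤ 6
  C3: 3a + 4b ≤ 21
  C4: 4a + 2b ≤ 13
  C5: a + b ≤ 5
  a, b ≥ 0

Primal min cᵀx s.t. Ax ≤ b, x ≥ 0  →  Dual max −bᵀy s.t. Aᵀy ≥ −c, y ≥ 0.

Maximize: z = -8y1 - 6y2 - 21y3 - 13y4 - 5y5

Subject to:
  y1 + 3y3 + 4y4 + y5 ≥ -8
  y2 + 4y3 + 2y4 + y5 ≥ 2
  y1, y2, y3, y4, y5 ≥ 0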